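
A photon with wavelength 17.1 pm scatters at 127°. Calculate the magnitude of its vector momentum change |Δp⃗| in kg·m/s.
6.3015e-23 kg·m/s

Photon momentum magnitude is p = h/λ.

Initial momentum:
p₀ = h/λ = 6.6261e-34/1.7100e-11 = 3.8749e-23 kg·m/s

After scattering:
λ' = λ + Δλ = 17.1 + 3.8865 = 20.9865 pm
p' = h/λ' = 6.6261e-34/2.0987e-11 = 3.1573e-23 kg·m/s

Momentum is a vector; the scattered photon's direction makes angle θ = 127° with the incident direction. The magnitude of the vector change Δp⃗ = p⃗₀ − p⃗' is found from the law of cosines:
|Δp⃗|² = p₀² + p'² − 2p₀p'cos θ
|Δp⃗|² = (3.8749e-23)² + (3.1573e-23)² − 2·3.8749e-23·3.1573e-23·cos(127°)
|Δp⃗| = 6.3015e-23 kg·m/s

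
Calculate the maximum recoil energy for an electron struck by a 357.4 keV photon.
208.4106 keV

Maximum energy transfer occurs at θ = 180° (backscattering).

Initial photon: E₀ = 357.4 keV → λ₀ = 3.4691 pm

Maximum Compton shift (at 180°):
Δλ_max = 2λ_C = 2 × 2.4263 = 4.8526 pm

Final wavelength:
λ' = 3.4691 + 4.8526 = 8.3217 pm

Minimum photon energy (maximum energy to electron):
E'_min = hc/λ' = 148.9894 keV

Maximum electron kinetic energy:
K_max = E₀ - E'_min = 357.4000 - 148.9894 = 208.4106 keV

(Intermediate values are shown rounded; full precision is carried through to the final answer.)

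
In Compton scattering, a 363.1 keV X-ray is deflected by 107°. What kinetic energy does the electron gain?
173.8197 keV

By energy conservation: K_e = E_initial - E_final

First find the scattered photon energy:
Initial wavelength: λ = hc/E = 3.4146 pm
Compton shift: Δλ = λ_C(1 - cos(107°)) = 3.1357 pm
Final wavelength: λ' = 3.4146 + 3.1357 = 6.5503 pm
Final photon energy: E' = hc/λ' = 189.2803 keV

Electron kinetic energy:
K_e = E - E' = 363.1000 - 189.2803 = 173.8197 keV

(Intermediate values are shown rounded; full precision is carried through to the final answer.)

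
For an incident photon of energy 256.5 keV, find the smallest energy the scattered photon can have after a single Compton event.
127.9994 keV (at θ = 180°)

The scattered photon has minimum energy when its wavelength is maximum, i.e., when the Compton shift Δλ = λ_C(1 − cos θ) is maximum. This occurs at θ = 180° (backscattering), giving Δλ_max = 2λ_C = 4.8526 pm.

Initial wavelength: λ₀ = hc/E₀ = 4.8337 pm
Maximum final wavelength: λ'_max = λ₀ + 2λ_C = 4.8337 + 4.8526 = 9.6863 pm
Minimum final energy: E'_min = hc/λ'_max = 127.9994 keV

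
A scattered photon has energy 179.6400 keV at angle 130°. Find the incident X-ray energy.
425.2001 keV

Convert final energy to wavelength (hc ≈ 1239.842 keV·pm):
λ' = hc/E' = 1239.842 / 179.6400 = 6.9018 pm

Calculate the Compton shift:
Δλ = λ_C(1 - cos(130°))
Δλ = 2.4263 × (1 - cos(130°))
Δλ = 3.9859 pm

Initial wavelength:
λ = λ' - Δλ = 6.9018 - 3.9859 = 2.9159 pm

Initial energy:
E = hc/λ = 1239.842 / 2.9159 = 425.2001 keV

(Intermediate values are shown rounded; full precision is carried through to the final answer.)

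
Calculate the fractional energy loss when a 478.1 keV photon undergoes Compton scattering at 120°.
0.5839 (or 58.39%)

Calculate initial and final photon energies:

Initial: E₀ = 478.1 keV → λ₀ = 2.5933 pm
Compton shift: Δλ = 3.6395 pm
Final wavelength: λ' = 6.2327 pm
Final energy: E' = 198.9242 keV

Fractional energy loss:
(E₀ - E')/E₀ = (478.1000 - 198.9242)/478.1000
= 279.1758/478.1000
= 0.5839
= 58.39%

(Intermediate values are shown rounded; full precision is carried through to the final answer.)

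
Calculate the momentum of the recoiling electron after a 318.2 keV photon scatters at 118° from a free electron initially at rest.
2.2579e-22 kg·m/s

The electron is initially at rest, so by conservation of momentum:
p⃗_e = p⃗₀ − p⃗'  (incident photon momentum minus scattered photon momentum)

Photon momentum magnitudes (p = h/λ = E/c):
λ₀ = hc/E₀ = 3.8964 pm → p₀ = h/λ₀ = 1.7006e-22 kg·m/s
Δλ = λ_C(1 − cos 118°) = 3.5654 pm
λ' = 7.4618 pm → p' = h/λ' = 8.8800e-23 kg·m/s

The scattered photon makes angle θ = 118° with the incident direction, so by the law of cosines:
|p⃗_e|² = p₀² + p'² − 2p₀p'cos θ
|p⃗_e|² = (1.7006e-22)² + (8.8800e-23)² − 2·1.7006e-22·8.8800e-23·cos(118°)
|p⃗_e| = 2.2579e-22 kg·m/s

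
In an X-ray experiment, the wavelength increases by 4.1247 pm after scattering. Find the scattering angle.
134.43°

From the Compton formula Δλ = λ_C(1 - cos θ), we can solve for θ:

cos θ = 1 - Δλ/λ_C

Given:
- Δλ = 4.1247 pm
- λ_C = h/(m_e·c) ≈ 2.42631024 pm

cos θ = 1 - 4.1247/2.42631024
cos θ = 1 - 1.699989
cos θ = -0.699989

θ = arccos(-0.699989)
θ = 134.43°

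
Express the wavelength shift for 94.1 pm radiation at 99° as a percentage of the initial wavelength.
2.9818%

Calculate the Compton shift:
Δλ = λ_C(1 - cos(99°))
Δλ = 2.4263 × (1 - cos(99°))
Δλ = 2.4263 × 1.1564
Δλ = 2.8059 pm

Percentage change:
(Δλ/λ₀) × 100 = (2.8059/94.1) × 100
= 2.9818%

(Intermediate values are shown rounded; full precision is carried through to the final answer.)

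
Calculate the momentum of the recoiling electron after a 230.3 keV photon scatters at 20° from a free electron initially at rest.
4.2301e-23 kg·m/s

The electron is initially at rest, so by conservation of momentum:
p⃗_e = p⃗₀ − p⃗'  (incident photon momentum minus scattered photon momentum)

Photon momentum magnitudes (p = h/λ = E/c):
λ₀ = hc/E₀ = 5.3836 pm → p₀ = h/λ₀ = 1.2308e-22 kg·m/s
Δλ = λ_C(1 − cos 20°) = 0.1463 pm
λ' = 5.5299 pm → p' = h/λ' = 1.1982e-22 kg·m/s

The scattered photon makes angle θ = 20° with the incident direction, so by the law of cosines:
|p⃗_e|² = p₀² + p'² − 2p₀p'cos θ
|p⃗_e|² = (1.2308e-22)² + (1.1982e-22)² − 2·1.2308e-22·1.1982e-22·cos(20°)
|p⃗_e| = 4.2301e-23 kg·m/s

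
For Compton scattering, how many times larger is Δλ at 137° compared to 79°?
137° produces the larger shift by a factor of 2.140

Calculate both shifts using Δλ = λ_C(1 - cos θ):

For θ₁ = 79°:
Δλ₁ = 2.4263 × (1 - cos(79°))
Δλ₁ = 2.4263 × 0.8092
Δλ₁ = 1.9633 pm

For θ₂ = 137°:
Δλ₂ = 2.4263 × (1 - cos(137°))
Δλ₂ = 2.4263 × 1.7314
Δλ₂ = 4.2008 pm

The 137° angle produces the larger shift.
Ratio: 4.2008/1.9633 = 2.140

(Intermediate values are shown rounded; full precision is carried through to the final answer.)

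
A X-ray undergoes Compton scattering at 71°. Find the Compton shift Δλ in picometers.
1.6364 pm

Using the Compton scattering formula:
Δλ = λ_C(1 - cos θ)

where λ_C = h/(m_e·c) ≈ 2.4263 pm is the Compton wavelength of an electron.

For θ = 71°:
cos(71°) = 0.3256
1 - cos(71°) = 0.6744

Δλ = 2.4263 × 0.6744
Δλ = 1.6364 pm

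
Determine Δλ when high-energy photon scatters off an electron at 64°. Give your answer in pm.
1.3627 pm

Using the Compton scattering formula:
Δλ = λ_C(1 - cos θ)

where λ_C = h/(m_e·c) ≈ 2.4263 pm is the Compton wavelength of an electron.

For θ = 64°:
cos(64°) = 0.4384
1 - cos(64°) = 0.5616

Δλ = 2.4263 × 0.5616
Δλ = 1.3627 pm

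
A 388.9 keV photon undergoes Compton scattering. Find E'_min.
154.1959 keV (at θ = 180°)

The scattered photon has minimum energy when its wavelength is maximum, i.e., when the Compton shift Δλ = λ_C(1 − cos θ) is maximum. This occurs at θ = 180° (backscattering), giving Δλ_max = 2λ_C = 4.8526 pm.

Initial wavelength: λ₀ = hc/E₀ = 3.1881 pm
Maximum final wavelength: λ'_max = λ₀ + 2λ_C = 3.1881 + 4.8526 = 8.0407 pm
Minimum final energy: E'_min = hc/λ'_max = 154.1959 keV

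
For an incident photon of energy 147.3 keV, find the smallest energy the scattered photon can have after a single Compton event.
93.4338 keV (at θ = 180°)

The scattered photon has minimum energy when its wavelength is maximum, i.e., when the Compton shift Δλ = λ_C(1 − cos θ) is maximum. This occurs at θ = 180° (backscattering), giving Δλ_max = 2λ_C = 4.8526 pm.

Initial wavelength: λ₀ = hc/E₀ = 8.4171 pm
Maximum final wavelength: λ'_max = λ₀ + 2λ_C = 8.4171 + 4.8526 = 13.2697 pm
Minimum final energy: E'_min = hc/λ'_max = 93.4338 keV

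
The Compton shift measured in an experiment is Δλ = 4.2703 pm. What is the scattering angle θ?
139.46°

From the Compton formula Δλ = λ_C(1 - cos θ), we can solve for θ:

cos θ = 1 - Δλ/λ_C

Given:
- Δλ = 4.2703 pm
- λ_C = h/(m_e·c) ≈ 2.42631024 pm

cos θ = 1 - 4.2703/2.42631024
cos θ = 1 - 1.759998
cos θ = -0.759998

θ = arccos(-0.759998)
θ = 139.46°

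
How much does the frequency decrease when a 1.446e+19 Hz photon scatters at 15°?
5.743e+16 Hz (decrease)

Convert frequency to wavelength (c = 299792458 m/s):
λ₀ = c/f₀ = 299792458/1.446e+19 = 2.0732535e-11 m = 20.7325 pm

Calculate Compton shift:
Δλ = λ_C(1 - cos(15°)) = 0.0827 pm

Final wavelength:
λ' = λ₀ + Δλ = 20.7325 + 0.0827 = 20.8152 pm

Final frequency:
f' = c/λ' = 299792458/2.0815210e-11 = 1.4402567e+19 Hz

Frequency shift (decrease):
Δf = f₀ - f' = 1.446e+19 - 1.4402567e+19 = 5.743e+16 Hz

(Intermediate values are shown rounded; full precision is carried through to the final answer.)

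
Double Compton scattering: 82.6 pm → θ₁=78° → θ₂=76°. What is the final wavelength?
86.3612 pm

Apply Compton shift twice:

First scattering at θ₁ = 78°:
Δλ₁ = λ_C(1 - cos(78°))
Δλ₁ = 2.4263 × 0.7921
Δλ₁ = 1.9219 pm

After first scattering:
λ₁ = 82.6 + 1.9219 = 84.5219 pm

Second scattering at θ₂ = 76°:
Δλ₂ = λ_C(1 - cos(76°))
Δλ₂ = 2.4263 × 0.7581
Δλ₂ = 1.8393 pm

Final wavelength:
λ₂ = 84.5219 + 1.8393 = 86.3612 pm

Total shift: Δλ_total = 1.9219 + 1.8393 = 3.7612 pm

(Intermediate values are shown rounded; full precision is carried through to the final answer.)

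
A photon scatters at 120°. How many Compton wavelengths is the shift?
1.5000 λ_C

The Compton shift formula is:
Δλ = λ_C(1 - cos θ)

Dividing both sides by λ_C:
Δλ/λ_C = 1 - cos θ

For θ = 120°:
Δλ/λ_C = 1 - cos(120°)
Δλ/λ_C = 1 - -0.5000
Δλ/λ_C = 1.5000

This means the shift is 1.5000 × λ_C = 3.6395 pm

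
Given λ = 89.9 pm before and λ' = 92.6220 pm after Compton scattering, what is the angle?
97.00°

First find the wavelength shift:
Δλ = λ' - λ = 92.6220 - 89.9 = 2.7220 pm

Using Δλ = λ_C(1 - cos θ), with λ_C = h/(m_e·c) ≈ 2.42631024 pm:
cos θ = 1 - Δλ/λ_C
cos θ = 1 - 2.7220/2.42631024
cos θ = -0.121868

θ = arccos(-0.121868)
θ = 97.00°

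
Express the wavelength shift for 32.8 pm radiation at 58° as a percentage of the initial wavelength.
3.4773%

Calculate the Compton shift:
Δλ = λ_C(1 - cos(58°))
Δλ = 2.4263 × (1 - cos(58°))
Δλ = 2.4263 × 0.4701
Δλ = 1.1406 pm

Percentage change:
(Δλ/λ₀) × 100 = (1.1406/32.8) × 100
= 3.4773%

(Intermediate values are shown rounded; full precision is carried through to the final answer.)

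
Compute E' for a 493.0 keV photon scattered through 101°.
229.4234 keV

First convert energy to wavelength:
λ = hc/E, with hc ≈ 1239.842 keV·pm (i.e. 1239.842 eV·nm)

For E = 493.0 keV = 493000 eV:
λ = 1239.842 keV·pm / 493.0 keV
λ = 2.5149 pm

Calculate the Compton shift:
Δλ = λ_C(1 - cos(101°)) = 2.4263 × 1.1908
Δλ = 2.8893 pm

Final wavelength:
λ' = 2.5149 + 2.8893 = 5.4042 pm

Final energy:
E' = hc/λ' = 1239.842 / 5.4042 = 229.4234 keV

(Intermediate values are shown rounded; full precision is carried through to the final answer.)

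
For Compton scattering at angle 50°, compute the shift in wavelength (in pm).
0.8667 pm

Using the Compton scattering formula:
Δλ = λ_C(1 - cos θ)

where λ_C = h/(m_e·c) ≈ 2.4263 pm is the Compton wavelength of an electron.

For θ = 50°:
cos(50°) = 0.6428
1 - cos(50°) = 0.3572

Δλ = 2.4263 × 0.3572
Δλ = 0.8667 pm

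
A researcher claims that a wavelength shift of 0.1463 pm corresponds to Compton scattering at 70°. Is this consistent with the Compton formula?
No, inconsistent

Calculate the expected shift for θ = 70°:

Δλ_expected = λ_C(1 - cos(70°))
Δλ_expected = 2.4263 × (1 - cos(70°))
Δλ_expected = 2.4263 × 0.6580
Δλ_expected = 1.5965 pm

Given shift: 0.1463 pm
Expected shift: 1.5965 pm
Difference: 1.4501 pm

The values do not match. The given shift corresponds to θ ≈ 20.0°, not 70°.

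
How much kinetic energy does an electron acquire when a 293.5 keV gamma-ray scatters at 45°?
42.2647 keV

By energy conservation: K_e = E_initial - E_final

First find the scattered photon energy:
Initial wavelength: λ = hc/E = 4.2243 pm
Compton shift: Δλ = λ_C(1 - cos(45°)) = 0.7106 pm
Final wavelength: λ' = 4.2243 + 0.7106 = 4.9350 pm
Final photon energy: E' = hc/λ' = 251.2353 keV

Electron kinetic energy:
K_e = E - E' = 293.5000 - 251.2353 = 42.2647 keV

(Intermediate values are shown rounded; full precision is carried through to the final answer.)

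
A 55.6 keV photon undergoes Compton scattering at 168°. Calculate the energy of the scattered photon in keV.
45.7525 keV

First convert energy to wavelength:
λ = hc/E, with hc ≈ 1239.842 keV·pm (i.e. 1239.842 eV·nm)

For E = 55.6 keV = 55600 eV:
λ = 1239.842 keV·pm / 55.6 keV
λ = 22.2993 pm

Calculate the Compton shift:
Δλ = λ_C(1 - cos(168°)) = 2.4263 × 1.9781
Δλ = 4.7996 pm

Final wavelength:
λ' = 22.2993 + 4.7996 = 27.0989 pm

Final energy:
E' = hc/λ' = 1239.842 / 27.0989 = 45.7525 keV

(Intermediate values are shown rounded; full precision is carried through to the final answer.)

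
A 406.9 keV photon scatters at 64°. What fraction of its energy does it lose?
0.3090 (or 30.90%)

Calculate initial and final photon energies:

Initial: E₀ = 406.9 keV → λ₀ = 3.0470 pm
Compton shift: Δλ = 1.3627 pm
Final wavelength: λ' = 4.4097 pm
Final energy: E' = 281.1606 keV

Fractional energy loss:
(E₀ - E')/E₀ = (406.9000 - 281.1606)/406.9000
= 125.7394/406.9000
= 0.3090
= 30.90%

(Intermediate values are shown rounded; full precision is carried through to the final answer.)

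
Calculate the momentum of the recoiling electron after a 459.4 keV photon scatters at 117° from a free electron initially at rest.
3.0875e-22 kg·m/s

The electron is initially at rest, so by conservation of momentum:
p⃗_e = p⃗₀ − p⃗'  (incident photon momentum minus scattered photon momentum)

Photon momentum magnitudes (p = h/λ = E/c):
λ₀ = hc/E₀ = 2.6988 pm → p₀ = h/λ₀ = 2.4552e-22 kg·m/s
Δλ = λ_C(1 − cos 117°) = 3.5278 pm
λ' = 6.2267 pm → p' = h/λ' = 1.0641e-22 kg·m/s

The scattered photon makes angle θ = 117° with the incident direction, so by the law of cosines:
|p⃗_e|² = p₀² + p'² − 2p₀p'cos θ
|p⃗_e|² = (2.4552e-22)² + (1.0641e-22)² − 2·2.4552e-22·1.0641e-22·cos(117°)
|p⃗_e| = 3.0875e-22 kg·m/s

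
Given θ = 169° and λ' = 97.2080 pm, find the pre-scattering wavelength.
92.4000 pm

From λ' = λ + Δλ, we have λ = λ' - Δλ

First calculate the Compton shift:
Δλ = λ_C(1 - cos θ)
Δλ = 2.4263 × (1 - cos(169°))
Δλ = 2.4263 × 1.9816
Δλ = 4.8080 pm

Initial wavelength:
λ = λ' - Δλ
λ = 97.2080 - 4.8080
λ = 92.4000 pm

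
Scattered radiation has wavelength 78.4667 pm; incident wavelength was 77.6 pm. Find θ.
50.00°

First find the wavelength shift:
Δλ = λ' - λ = 78.4667 - 77.6 = 0.8667 pm

Using Δλ = λ_C(1 - cos θ), with λ_C = h/(m_e·c) ≈ 2.42631024 pm:
cos θ = 1 - Δλ/λ_C
cos θ = 1 - 0.8667/2.42631024
cos θ = 0.642791

θ = arccos(0.642791)
θ = 50.00°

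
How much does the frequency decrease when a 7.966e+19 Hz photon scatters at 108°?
3.646e+19 Hz (decrease)

Convert frequency to wavelength (c = 299792458 m/s):
λ₀ = c/f₀ = 299792458/7.966e+19 = 3.7634002e-12 m = 3.7634 pm

Calculate Compton shift:
Δλ = λ_C(1 - cos(108°)) = 3.1761 pm

Final wavelength:
λ' = λ₀ + Δλ = 3.7634 + 3.1761 = 6.9395 pm

Final frequency:
f' = c/λ' = 299792458/6.9394815e-12 = 4.3200988e+19 Hz

Frequency shift (decrease):
Δf = f₀ - f' = 7.966e+19 - 4.3200988e+19 = 3.646e+19 Hz

(Intermediate values are shown rounded; full precision is carried through to the final answer.)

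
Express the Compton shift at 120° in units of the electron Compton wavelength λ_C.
1.5000 λ_C

The Compton shift formula is:
Δλ = λ_C(1 - cos θ)

Dividing both sides by λ_C:
Δλ/λ_C = 1 - cos θ

For θ = 120°:
Δλ/λ_C = 1 - cos(120°)
Δλ/λ_C = 1 - -0.5000
Δλ/λ_C = 1.5000

This means the shift is 1.5000 × λ_C = 3.6395 pm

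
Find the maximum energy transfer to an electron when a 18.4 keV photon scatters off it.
1.2361 keV

Maximum energy transfer occurs at θ = 180° (backscattering).

Initial photon: E₀ = 18.4 keV → λ₀ = 67.3827 pm

Maximum Compton shift (at 180°):
Δλ_max = 2λ_C = 2 × 2.4263 = 4.8526 pm

Final wavelength:
λ' = 67.3827 + 4.8526 = 72.2353 pm

Minimum photon energy (maximum energy to electron):
E'_min = hc/λ' = 17.1639 keV

Maximum electron kinetic energy:
K_max = E₀ - E'_min = 18.4000 - 17.1639 = 1.2361 keV

(Intermediate values are shown rounded; full precision is carried through to the final answer.)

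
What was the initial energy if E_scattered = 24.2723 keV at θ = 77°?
25.2000 keV

Convert final energy to wavelength (hc ≈ 1239.842 keV·pm):
λ' = hc/E' = 1239.842 / 24.2723 = 51.0805 pm

Calculate the Compton shift:
Δλ = λ_C(1 - cos(77°))
Δλ = 2.4263 × (1 - cos(77°))
Δλ = 1.8805 pm

Initial wavelength:
λ = λ' - Δλ = 51.0805 - 1.8805 = 49.2000 pm

Initial energy:
E = hc/λ = 1239.842 / 49.2000 = 25.2000 keV

(Intermediate values are shown rounded; full precision is carried through to the final answer.)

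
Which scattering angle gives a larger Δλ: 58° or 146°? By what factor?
146° produces the larger shift by a factor of 3.891

Calculate both shifts using Δλ = λ_C(1 - cos θ):

For θ₁ = 58°:
Δλ₁ = 2.4263 × (1 - cos(58°))
Δλ₁ = 2.4263 × 0.4701
Δλ₁ = 1.1406 pm

For θ₂ = 146°:
Δλ₂ = 2.4263 × (1 - cos(146°))
Δλ₂ = 2.4263 × 1.8290
Δλ₂ = 4.4378 pm

The 146° angle produces the larger shift.
Ratio: 4.4378/1.1406 = 3.891

(Intermediate values are shown rounded; full precision is carried through to the final answer.)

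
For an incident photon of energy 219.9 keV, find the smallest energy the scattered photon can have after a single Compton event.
118.1834 keV (at θ = 180°)

The scattered photon has minimum energy when its wavelength is maximum, i.e., when the Compton shift Δλ = λ_C(1 − cos θ) is maximum. This occurs at θ = 180° (backscattering), giving Δλ_max = 2λ_C = 4.8526 pm.

Initial wavelength: λ₀ = hc/E₀ = 5.6382 pm
Maximum final wavelength: λ'_max = λ₀ + 2λ_C = 5.6382 + 4.8526 = 10.4908 pm
Minimum final energy: E'_min = hc/λ'_max = 118.1834 keV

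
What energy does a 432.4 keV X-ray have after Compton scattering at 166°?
162.1154 keV

First convert energy to wavelength:
λ = hc/E, with hc ≈ 1239.842 keV·pm (i.e. 1239.842 eV·nm)

For E = 432.4 keV = 432400 eV:
λ = 1239.842 keV·pm / 432.4 keV
λ = 2.8673 pm

Calculate the Compton shift:
Δλ = λ_C(1 - cos(166°)) = 2.4263 × 1.9703
Δλ = 4.7805 pm

Final wavelength:
λ' = 2.8673 + 4.7805 = 7.6479 pm

Final energy:
E' = hc/λ' = 1239.842 / 7.6479 = 162.1154 keV

(Intermediate values are shown rounded; full precision is carried through to the final answer.)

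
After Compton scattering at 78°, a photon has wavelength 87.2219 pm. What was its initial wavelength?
85.3000 pm

From λ' = λ + Δλ, we have λ = λ' - Δλ

First calculate the Compton shift:
Δλ = λ_C(1 - cos θ)
Δλ = 2.4263 × (1 - cos(78°))
Δλ = 2.4263 × 0.7921
Δλ = 1.9219 pm

Initial wavelength:
λ = λ' - Δλ
λ = 87.2219 - 1.9219
λ = 85.3000 pm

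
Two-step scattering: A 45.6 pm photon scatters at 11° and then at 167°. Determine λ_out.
50.4350 pm

Apply Compton shift twice:

First scattering at θ₁ = 11°:
Δλ₁ = λ_C(1 - cos(11°))
Δλ₁ = 2.4263 × 0.0184
Δλ₁ = 0.0446 pm

After first scattering:
λ₁ = 45.6 + 0.0446 = 45.6446 pm

Second scattering at θ₂ = 167°:
Δλ₂ = λ_C(1 - cos(167°))
Δλ₂ = 2.4263 × 1.9744
Δλ₂ = 4.7904 pm

Final wavelength:
λ₂ = 45.6446 + 4.7904 = 50.4350 pm

Total shift: Δλ_total = 0.0446 + 4.7904 = 4.8350 pm

(Intermediate values are shown rounded; full precision is carried through to the final answer.)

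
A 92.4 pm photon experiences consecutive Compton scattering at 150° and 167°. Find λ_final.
101.7180 pm

Apply Compton shift twice:

First scattering at θ₁ = 150°:
Δλ₁ = λ_C(1 - cos(150°))
Δλ₁ = 2.4263 × 1.8660
Δλ₁ = 4.5276 pm

After first scattering:
λ₁ = 92.4 + 4.5276 = 96.9276 pm

Second scattering at θ₂ = 167°:
Δλ₂ = λ_C(1 - cos(167°))
Δλ₂ = 2.4263 × 1.9744
Δλ₂ = 4.7904 pm

Final wavelength:
λ₂ = 96.9276 + 4.7904 = 101.7180 pm

Total shift: Δλ_total = 4.5276 + 4.7904 = 9.3180 pm

(Intermediate values are shown rounded; full precision is carried through to the final answer.)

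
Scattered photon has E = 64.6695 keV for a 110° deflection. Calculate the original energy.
77.9000 keV

Convert final energy to wavelength (hc ≈ 1239.842 keV·pm):
λ' = hc/E' = 1239.842 / 64.6695 = 19.1720 pm

Calculate the Compton shift:
Δλ = λ_C(1 - cos(110°))
Δλ = 2.4263 × (1 - cos(110°))
Δλ = 3.2562 pm

Initial wavelength:
λ = λ' - Δλ = 19.1720 - 3.2562 = 15.9158 pm

Initial energy:
E = hc/λ = 1239.842 / 15.9158 = 77.9000 keV

(Intermediate values are shown rounded; full precision is carried through to the final answer.)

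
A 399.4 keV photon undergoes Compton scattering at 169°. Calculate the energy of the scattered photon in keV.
156.6980 keV

First convert energy to wavelength:
λ = hc/E, with hc ≈ 1239.842 keV·pm (i.e. 1239.842 eV·nm)

For E = 399.4 keV = 399400 eV:
λ = 1239.842 keV·pm / 399.4 keV
λ = 3.1043 pm

Calculate the Compton shift:
Δλ = λ_C(1 - cos(169°)) = 2.4263 × 1.9816
Δλ = 4.8080 pm

Final wavelength:
λ' = 3.1043 + 4.8080 = 7.9123 pm

Final energy:
E' = hc/λ' = 1239.842 / 7.9123 = 156.6980 keV

(Intermediate values are shown rounded; full precision is carried through to the final answer.)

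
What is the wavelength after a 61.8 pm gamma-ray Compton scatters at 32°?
62.1687 pm

Using the Compton scattering formula:
λ' = λ + Δλ = λ + λ_C(1 - cos θ)

Given:
- Initial wavelength λ = 61.8 pm
- Scattering angle θ = 32°
- Compton wavelength λ_C ≈ 2.4263 pm

Calculate the shift:
Δλ = 2.4263 × (1 - cos(32°))
Δλ = 2.4263 × 0.1520
Δλ = 0.3687 pm

Final wavelength:
λ' = 61.8 + 0.3687 = 62.1687 pm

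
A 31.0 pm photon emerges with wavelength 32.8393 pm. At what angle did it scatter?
76.00°

First find the wavelength shift:
Δλ = λ' - λ = 32.8393 - 31.0 = 1.8393 pm

Using Δλ = λ_C(1 - cos θ), with λ_C = h/(m_e·c) ≈ 2.42631024 pm:
cos θ = 1 - Δλ/λ_C
cos θ = 1 - 1.8393/2.42631024
cos θ = 0.241935

θ = arccos(0.241935)
θ = 76.00°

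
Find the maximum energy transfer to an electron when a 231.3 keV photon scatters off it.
109.9009 keV

Maximum energy transfer occurs at θ = 180° (backscattering).

Initial photon: E₀ = 231.3 keV → λ₀ = 5.3603 pm

Maximum Compton shift (at 180°):
Δλ_max = 2λ_C = 2 × 2.4263 = 4.8526 pm

Final wavelength:
λ' = 5.3603 + 4.8526 = 10.2129 pm

Minimum photon energy (maximum energy to electron):
E'_min = hc/λ' = 121.3991 keV

Maximum electron kinetic energy:
K_max = E₀ - E'_min = 231.3000 - 121.3991 = 109.9009 keV

(Intermediate values are shown rounded; full precision is carried through to the final answer.)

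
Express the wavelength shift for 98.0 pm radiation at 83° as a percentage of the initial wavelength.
2.1741%

Calculate the Compton shift:
Δλ = λ_C(1 - cos(83°))
Δλ = 2.4263 × (1 - cos(83°))
Δλ = 2.4263 × 0.8781
Δλ = 2.1306 pm

Percentage change:
(Δλ/λ₀) × 100 = (2.1306/98.0) × 100
= 2.1741%

(Intermediate values are shown rounded; full precision is carried through to the final answer.)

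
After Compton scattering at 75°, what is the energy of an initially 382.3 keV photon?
245.9298 keV

First convert energy to wavelength:
λ = hc/E, with hc ≈ 1239.842 keV·pm (i.e. 1239.842 eV·nm)

For E = 382.3 keV = 382300 eV:
λ = 1239.842 keV·pm / 382.3 keV
λ = 3.2431 pm

Calculate the Compton shift:
Δλ = λ_C(1 - cos(75°)) = 2.4263 × 0.7412
Δλ = 1.7983 pm

Final wavelength:
λ' = 3.2431 + 1.7983 = 5.0414 pm

Final energy:
E' = hc/λ' = 1239.842 / 5.0414 = 245.9298 keV

(Intermediate values are shown rounded; full precision is carried through to the final answer.)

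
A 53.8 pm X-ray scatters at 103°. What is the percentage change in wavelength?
5.5244%

Calculate the Compton shift:
Δλ = λ_C(1 - cos(103°))
Δλ = 2.4263 × (1 - cos(103°))
Δλ = 2.4263 × 1.2250
Δλ = 2.9721 pm

Percentage change:
(Δλ/λ₀) × 100 = (2.9721/53.8) × 100
= 5.5244%

(Intermediate values are shown rounded; full precision is carried through to the final answer.)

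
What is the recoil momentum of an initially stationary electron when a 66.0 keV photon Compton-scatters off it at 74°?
4.0710e-23 kg·m/s

The electron is initially at rest, so by conservation of momentum:
p⃗_e = p⃗₀ − p⃗'  (incident photon momentum minus scattered photon momentum)

Photon momentum magnitudes (p = h/λ = E/c):
λ₀ = hc/E₀ = 18.7855 pm → p₀ = h/λ₀ = 3.5272e-23 kg·m/s
Δλ = λ_C(1 − cos 74°) = 1.7575 pm
λ' = 20.5430 pm → p' = h/λ' = 3.2255e-23 kg·m/s

The scattered photon makes angle θ = 74° with the incident direction, so by the law of cosines:
|p⃗_e|² = p₀² + p'² − 2p₀p'cos θ
|p⃗_e|² = (3.5272e-23)² + (3.2255e-23)² − 2·3.5272e-23·3.2255e-23·cos(74°)
|p⃗_e| = 4.0710e-23 kg·m/s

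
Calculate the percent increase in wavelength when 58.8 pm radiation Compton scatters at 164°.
8.0929%

Calculate the Compton shift:
Δλ = λ_C(1 - cos(164°))
Δλ = 2.4263 × (1 - cos(164°))
Δλ = 2.4263 × 1.9613
Δλ = 4.7586 pm

Percentage change:
(Δλ/λ₀) × 100 = (4.7586/58.8) × 100
= 8.0929%

(Intermediate values are shown rounded; full precision is carried through to the final answer.)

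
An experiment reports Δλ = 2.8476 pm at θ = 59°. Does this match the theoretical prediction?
No, inconsistent

Calculate the expected shift for θ = 59°:

Δλ_expected = λ_C(1 - cos(59°))
Δλ_expected = 2.4263 × (1 - cos(59°))
Δλ_expected = 2.4263 × 0.4850
Δλ_expected = 1.1767 pm

Given shift: 2.8476 pm
Expected shift: 1.1767 pm
Difference: 1.6710 pm

The values do not match. The given shift corresponds to θ ≈ 100.0°, not 59°.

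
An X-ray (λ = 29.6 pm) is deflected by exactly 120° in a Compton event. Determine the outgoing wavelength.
33.2395 pm

Using the Compton formula: λ' = λ + λ_C(1 − cos θ)

For θ = 120°, cos θ = -1/2 (exact) = -0.5000, so:
1 − cos 120° = 1 − (-1/2) = 1.5000

Δλ = λ_C × 1.5000 = 2.4263 × 1.5000 = 3.6395 pm

λ' = 29.6 + 3.6395 = 33.2395 pm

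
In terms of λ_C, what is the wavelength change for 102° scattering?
1.2079 λ_C

The Compton shift formula is:
Δλ = λ_C(1 - cos θ)

Dividing both sides by λ_C:
Δλ/λ_C = 1 - cos θ

For θ = 102°:
Δλ/λ_C = 1 - cos(102°)
Δλ/λ_C = 1 - -0.2079
Δλ/λ_C = 1.2079

This means the shift is 1.2079 × λ_C = 2.9308 pm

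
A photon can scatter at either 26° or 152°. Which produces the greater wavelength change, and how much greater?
152° produces the larger shift by a factor of 18.605

Calculate both shifts using Δλ = λ_C(1 - cos θ):

For θ₁ = 26°:
Δλ₁ = 2.4263 × (1 - cos(26°))
Δλ₁ = 2.4263 × 0.1012
Δλ₁ = 0.2456 pm

For θ₂ = 152°:
Δλ₂ = 2.4263 × (1 - cos(152°))
Δλ₂ = 2.4263 × 1.8829
Δλ₂ = 4.5686 pm

The 152° angle produces the larger shift.
Ratio: 4.5686/0.2456 = 18.605

(Intermediate values are shown rounded; full precision is carried through to the final answer.)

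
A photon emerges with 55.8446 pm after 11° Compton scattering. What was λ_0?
55.8000 pm

From λ' = λ + Δλ, we have λ = λ' - Δλ

First calculate the Compton shift:
Δλ = λ_C(1 - cos θ)
Δλ = 2.4263 × (1 - cos(11°))
Δλ = 2.4263 × 0.0184
Δλ = 0.0446 pm

Initial wavelength:
λ = λ' - Δλ
λ = 55.8446 - 0.0446
λ = 55.8000 pm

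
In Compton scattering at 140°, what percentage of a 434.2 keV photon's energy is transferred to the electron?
0.6001 (or 60.01%)

Calculate initial and final photon energies:

Initial: E₀ = 434.2 keV → λ₀ = 2.8555 pm
Compton shift: Δλ = 4.2850 pm
Final wavelength: λ' = 7.1404 pm
Final energy: E' = 173.6368 keV

Fractional energy loss:
(E₀ - E')/E₀ = (434.2000 - 173.6368)/434.2000
= 260.5632/434.2000
= 0.6001
= 60.01%

(Intermediate values are shown rounded; full precision is carried through to the final answer.)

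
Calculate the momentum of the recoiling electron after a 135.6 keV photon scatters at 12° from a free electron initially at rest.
1.5112e-23 kg·m/s

The electron is initially at rest, so by conservation of momentum:
p⃗_e = p⃗₀ − p⃗'  (incident photon momentum minus scattered photon momentum)

Photon momentum magnitudes (p = h/λ = E/c):
λ₀ = hc/E₀ = 9.1434 pm → p₀ = h/λ₀ = 7.2469e-23 kg·m/s
Δλ = λ_C(1 − cos 12°) = 0.0530 pm
λ' = 9.1964 pm → p' = h/λ' = 7.2051e-23 kg·m/s

The scattered photon makes angle θ = 12° with the incident direction, so by the law of cosines:
|p⃗_e|² = p₀² + p'² − 2p₀p'cos θ
|p⃗_e|² = (7.2469e-23)² + (7.2051e-23)² − 2·7.2469e-23·7.2051e-23·cos(12°)
|p⃗_e| = 1.5112e-23 kg·m/s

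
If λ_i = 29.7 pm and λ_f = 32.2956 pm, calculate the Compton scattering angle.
94.00°

First find the wavelength shift:
Δλ = λ' - λ = 32.2956 - 29.7 = 2.5956 pm

Using Δλ = λ_C(1 - cos θ), with λ_C = h/(m_e·c) ≈ 2.42631024 pm:
cos θ = 1 - Δλ/λ_C
cos θ = 1 - 2.5956/2.42631024
cos θ = -0.069773

θ = arccos(-0.069773)
θ = 94.00°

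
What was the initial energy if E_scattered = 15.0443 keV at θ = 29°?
15.1000 keV

Convert final energy to wavelength (hc ≈ 1239.842 keV·pm):
λ' = hc/E' = 1239.842 / 15.0443 = 82.4127 pm

Calculate the Compton shift:
Δλ = λ_C(1 - cos(29°))
Δλ = 2.4263 × (1 - cos(29°))
Δλ = 0.3042 pm

Initial wavelength:
λ = λ' - Δλ = 82.4127 - 0.3042 = 82.1085 pm

Initial energy:
E = hc/λ = 1239.842 / 82.1085 = 15.1000 keV

(Intermediate values are shown rounded; full precision is carried through to the final answer.)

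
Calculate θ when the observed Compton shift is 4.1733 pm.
136.06°

From the Compton formula Δλ = λ_C(1 - cos θ), we can solve for θ:

cos θ = 1 - Δλ/λ_C

Given:
- Δλ = 4.1733 pm
- λ_C = h/(m_e·c) ≈ 2.42631024 pm

cos θ = 1 - 4.1733/2.42631024
cos θ = 1 - 1.720019
cos θ = -0.720019

θ = arccos(-0.720019)
θ = 136.06°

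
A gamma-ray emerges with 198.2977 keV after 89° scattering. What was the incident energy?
320.5000 keV

Convert final energy to wavelength (hc ≈ 1239.842 keV·pm):
λ' = hc/E' = 1239.842 / 198.2977 = 6.2524 pm

Calculate the Compton shift:
Δλ = λ_C(1 - cos(89°))
Δλ = 2.4263 × (1 - cos(89°))
Δλ = 2.3840 pm

Initial wavelength:
λ = λ' - Δλ = 6.2524 - 2.3840 = 3.8685 pm

Initial energy:
E = hc/λ = 1239.842 / 3.8685 = 320.5000 keV

(Intermediate values are shown rounded; full precision is carried through to the final answer.)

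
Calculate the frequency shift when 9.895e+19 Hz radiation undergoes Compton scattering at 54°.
2.456e+19 Hz (decrease)

Convert frequency to wavelength (c = 299792458 m/s):
λ₀ = c/f₀ = 299792458/9.895e+19 = 3.0297368e-12 m = 3.0297 pm

Calculate Compton shift:
Δλ = λ_C(1 - cos(54°)) = 1.0002 pm

Final wavelength:
λ' = λ₀ + Δλ = 3.0297 + 1.0002 = 4.0299 pm

Final frequency:
f' = c/λ' = 299792458/4.0298977e-12 = 7.4392077e+19 Hz

Frequency shift (decrease):
Δf = f₀ - f' = 9.895e+19 - 7.4392077e+19 = 2.456e+19 Hz

(Intermediate values are shown rounded; full precision is carried through to the final answer.)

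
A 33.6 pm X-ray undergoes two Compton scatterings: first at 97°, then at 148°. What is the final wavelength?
40.8059 pm

Apply Compton shift twice:

First scattering at θ₁ = 97°:
Δλ₁ = λ_C(1 - cos(97°))
Δλ₁ = 2.4263 × 1.1219
Δλ₁ = 2.7220 pm

After first scattering:
λ₁ = 33.6 + 2.7220 = 36.3220 pm

Second scattering at θ₂ = 148°:
Δλ₂ = λ_C(1 - cos(148°))
Δλ₂ = 2.4263 × 1.8480
Δλ₂ = 4.4839 pm

Final wavelength:
λ₂ = 36.3220 + 4.4839 = 40.8059 pm

Total shift: Δλ_total = 2.7220 + 4.4839 = 7.2059 pm

(Intermediate values are shown rounded; full precision is carried through to the final answer.)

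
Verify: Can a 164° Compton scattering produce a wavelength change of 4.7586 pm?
Yes, consistent

Calculate the expected shift for θ = 164°:

Δλ_expected = λ_C(1 - cos(164°))
Δλ_expected = 2.4263 × (1 - cos(164°))
Δλ_expected = 2.4263 × 1.9613
Δλ_expected = 4.7586 pm

Given shift: 4.7586 pm
Expected shift: 4.7586 pm
Difference: 0.0000 pm

The values match. This is consistent with Compton scattering at the stated angle.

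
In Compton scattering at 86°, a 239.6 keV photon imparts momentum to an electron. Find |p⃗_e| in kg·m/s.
1.5084e-22 kg·m/s

The electron is initially at rest, so by conservation of momentum:
p⃗_e = p⃗₀ − p⃗'  (incident photon momentum minus scattered photon momentum)

Photon momentum magnitudes (p = h/λ = E/c):
λ₀ = hc/E₀ = 5.1746 pm → p₀ = h/λ₀ = 1.2805e-22 kg·m/s
Δλ = λ_C(1 − cos 86°) = 2.2571 pm
λ' = 7.4317 pm → p' = h/λ' = 8.9160e-23 kg·m/s

The scattered photon makes angle θ = 86° with the incident direction, so by the law of cosines:
|p⃗_e|² = p₀² + p'² − 2p₀p'cos θ
|p⃗_e|² = (1.2805e-22)² + (8.9160e-23)² − 2·1.2805e-22·8.9160e-23·cos(86°)
|p⃗_e| = 1.5084e-22 kg·m/s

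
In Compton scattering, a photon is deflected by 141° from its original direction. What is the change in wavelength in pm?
4.3119 pm

Using the Compton scattering formula:
Δλ = λ_C(1 - cos θ)

where λ_C = h/(m_e·c) ≈ 2.4263 pm is the Compton wavelength of an electron.

For θ = 141°:
cos(141°) = -0.7771
1 - cos(141°) = 1.7771

Δλ = 2.4263 × 1.7771
Δλ = 4.3119 pm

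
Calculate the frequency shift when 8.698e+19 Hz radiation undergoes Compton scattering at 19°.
3.213e+18 Hz (decrease)

Convert frequency to wavelength (c = 299792458 m/s):
λ₀ = c/f₀ = 299792458/8.698e+19 = 3.4466827e-12 m = 3.4467 pm

Calculate Compton shift:
Δλ = λ_C(1 - cos(19°)) = 0.1322 pm

Final wavelength:
λ' = λ₀ + Δλ = 3.4467 + 0.1322 = 3.5789 pm

Final frequency:
f' = c/λ' = 299792458/3.5788715e-12 = 8.3767315e+19 Hz

Frequency shift (decrease):
Δf = f₀ - f' = 8.698e+19 - 8.3767315e+19 = 3.213e+18 Hz

(Intermediate values are shown rounded; full precision is carried through to the final answer.)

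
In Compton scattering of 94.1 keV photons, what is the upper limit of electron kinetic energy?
25.3284 keV

Maximum energy transfer occurs at θ = 180° (backscattering).

Initial photon: E₀ = 94.1 keV → λ₀ = 13.1758 pm

Maximum Compton shift (at 180°):
Δλ_max = 2λ_C = 2 × 2.4263 = 4.8526 pm

Final wavelength:
λ' = 13.1758 + 4.8526 = 18.0284 pm

Minimum photon energy (maximum energy to electron):
E'_min = hc/λ' = 68.7716 keV

Maximum electron kinetic energy:
K_max = E₀ - E'_min = 94.1000 - 68.7716 = 25.3284 keV

(Intermediate values are shown rounded; full precision is carried through to the final answer.)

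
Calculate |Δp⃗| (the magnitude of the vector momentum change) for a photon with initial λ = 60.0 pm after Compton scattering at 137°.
1.9879e-23 kg·m/s

Photon momentum magnitude is p = h/λ.

Initial momentum:
p₀ = h/λ = 6.6261e-34/6.0000e-11 = 1.1043e-23 kg·m/s

After scattering:
λ' = λ + Δλ = 60.0 + 4.2008 = 64.2008 pm
p' = h/λ' = 6.6261e-34/6.4201e-11 = 1.0321e-23 kg·m/s

Momentum is a vector; the scattered photon's direction makes angle θ = 137° with the incident direction. The magnitude of the vector change Δp⃗ = p⃗₀ − p⃗' is found from the law of cosines:
|Δp⃗|² = p₀² + p'² − 2p₀p'cos θ
|Δp⃗|² = (1.1043e-23)² + (1.0321e-23)² − 2·1.1043e-23·1.0321e-23·cos(137°)
|Δp⃗| = 1.9879e-23 kg·m/s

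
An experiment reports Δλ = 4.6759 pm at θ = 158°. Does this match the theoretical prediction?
Yes, consistent

Calculate the expected shift for θ = 158°:

Δλ_expected = λ_C(1 - cos(158°))
Δλ_expected = 2.4263 × (1 - cos(158°))
Δλ_expected = 2.4263 × 1.9272
Δλ_expected = 4.6759 pm

Given shift: 4.6759 pm
Expected shift: 4.6759 pm
Difference: 0.0000 pm

The values match. This is consistent with Compton scattering at the stated angle.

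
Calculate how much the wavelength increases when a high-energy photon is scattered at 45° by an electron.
0.7106 pm

Using the Compton scattering formula:
Δλ = λ_C(1 - cos θ)

where λ_C = h/(m_e·c) ≈ 2.4263 pm is the Compton wavelength of an electron.

For θ = 45°:
cos(45°) = 0.7071
1 - cos(45°) = 0.2929

Δλ = 2.4263 × 0.2929
Δλ = 0.7106 pm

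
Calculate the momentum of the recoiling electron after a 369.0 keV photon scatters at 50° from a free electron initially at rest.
1.5402e-22 kg·m/s

The electron is initially at rest, so by conservation of momentum:
p⃗_e = p⃗₀ − p⃗'  (incident photon momentum minus scattered photon momentum)

Photon momentum magnitudes (p = h/λ = E/c):
λ₀ = hc/E₀ = 3.3600 pm → p₀ = h/λ₀ = 1.9720e-22 kg·m/s
Δλ = λ_C(1 − cos 50°) = 0.8667 pm
λ' = 4.2267 pm → p' = h/λ' = 1.5677e-22 kg·m/s

The scattered photon makes angle θ = 50° with the incident direction, so by the law of cosines:
|p⃗_e|² = p₀² + p'² − 2p₀p'cos θ
|p⃗_e|² = (1.9720e-22)² + (1.5677e-22)² − 2·1.9720e-22·1.5677e-22·cos(50°)
|p⃗_e| = 1.5402e-22 kg·m/s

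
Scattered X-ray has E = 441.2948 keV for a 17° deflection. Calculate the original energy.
458.6000 keV

Convert final energy to wavelength (hc ≈ 1239.842 keV·pm):
λ' = hc/E' = 1239.842 / 441.2948 = 2.8096 pm

Calculate the Compton shift:
Δλ = λ_C(1 - cos(17°))
Δλ = 2.4263 × (1 - cos(17°))
Δλ = 0.1060 pm

Initial wavelength:
λ = λ' - Δλ = 2.8096 - 0.1060 = 2.7035 pm

Initial energy:
E = hc/λ = 1239.842 / 2.7035 = 458.6000 keV

(Intermediate values are shown rounded; full precision is carried through to the final answer.)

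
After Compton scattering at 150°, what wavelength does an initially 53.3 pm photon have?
57.8276 pm

Using the Compton formula: λ' = λ + λ_C(1 − cos θ)

For θ = 150°, cos θ = -√3/2 (exact) ≈ -0.8660, so:
1 − cos 150° = 1 − (-√3/2) ≈ 1.8660

Δλ = λ_C × 1.8660 = 2.4263 × 1.8660 = 4.5276 pm

λ' = 53.3 + 4.5276 = 57.8276 pm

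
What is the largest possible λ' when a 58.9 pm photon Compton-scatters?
63.7526 pm (at θ = 180°)

The Compton shift is Δλ = λ_C(1 − cos θ).

Since cos θ ranges from −1 to 1, the factor (1 − cos θ) ranges from 0 to 2; the maximum shift occurs at θ = 180° (backscattering):
Δλ_max = 2λ_C = 2 × 2.4263 pm = 4.8526 pm

Maximum scattered wavelength:
λ'_max = λ₀ + Δλ_max = 58.9 + 4.8526 = 63.7526 pm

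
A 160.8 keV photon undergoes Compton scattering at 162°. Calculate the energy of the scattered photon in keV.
99.6311 keV

First convert energy to wavelength:
λ = hc/E, with hc ≈ 1239.842 keV·pm (i.e. 1239.842 eV·nm)

For E = 160.8 keV = 160800 eV:
λ = 1239.842 keV·pm / 160.8 keV
λ = 7.7105 pm

Calculate the Compton shift:
Δλ = λ_C(1 - cos(162°)) = 2.4263 × 1.9511
Δλ = 4.7339 pm

Final wavelength:
λ' = 7.7105 + 4.7339 = 12.4443 pm

Final energy:
E' = hc/λ' = 1239.842 / 12.4443 = 99.6311 keV

(Intermediate values are shown rounded; full precision is carried through to the final answer.)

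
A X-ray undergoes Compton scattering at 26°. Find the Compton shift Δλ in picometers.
0.2456 pm

Using the Compton scattering formula:
Δλ = λ_C(1 - cos θ)

where λ_C = h/(m_e·c) ≈ 2.4263 pm is the Compton wavelength of an electron.

For θ = 26°:
cos(26°) = 0.8988
1 - cos(26°) = 0.1012

Δλ = 2.4263 × 0.1012
Δλ = 0.2456 pm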